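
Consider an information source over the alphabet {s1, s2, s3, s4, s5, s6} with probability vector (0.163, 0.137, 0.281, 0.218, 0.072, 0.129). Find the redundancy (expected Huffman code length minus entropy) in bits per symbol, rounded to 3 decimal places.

Entropy H = −Σ p log₂ p ≈ 2.4676 bits.
Huffman merges: 9/125+129/1000→201/1000; 137/1000+163/1000→3/10; 201/1000+109/500→419/1000; 281/1000+3/10→581/1000; 419/1000+581/1000→1. L = 2501/1000 ≈ 2.5010.
L − H = 2.5010 − 2.4676 = 0.033 bits.

0.033 bits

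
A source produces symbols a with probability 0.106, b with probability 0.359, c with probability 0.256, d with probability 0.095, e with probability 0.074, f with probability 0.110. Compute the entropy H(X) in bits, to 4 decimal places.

2.3279 bits

H = −Σ pᵢ log₂ pᵢ.
−0.106·log₂(0.106) = 0.3432
−0.359·log₂(0.359) = 0.5306
−0.256·log₂(0.256) = 0.5032
−0.095·log₂(0.095) = 0.3226
−0.074·log₂(0.074) = 0.2780
−0.110·log₂(0.110) = 0.3503
Sum ≈ 2.3279 → 2.3279 bits.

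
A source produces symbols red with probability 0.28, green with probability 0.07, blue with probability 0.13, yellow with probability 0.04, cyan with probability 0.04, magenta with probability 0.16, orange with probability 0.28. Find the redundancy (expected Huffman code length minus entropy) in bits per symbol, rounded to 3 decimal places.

Entropy H = −Σ p log₂ p ≈ 2.4742 bits.
Huffman merges: 1/25+1/25→2/25; 7/100+2/25→3/20; 13/100+3/20→7/25; 4/25+7/25→11/25; 7/25+7/25→14/25; 11/25+14/25→1. L = 251/100 ≈ 2.5100.
L − H = 2.5100 − 2.4742 = 0.036 bits.

0.036 bits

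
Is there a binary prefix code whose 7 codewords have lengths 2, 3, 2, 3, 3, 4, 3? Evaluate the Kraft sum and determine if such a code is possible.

1.0625; no

With common denominator 2^4 = 16: Σ 2^(−ℓᵢ) = 4/16 + 2/16 + 4/16 + 2/16 + 2/16 + 1/16 + 2/16 = 17/16 = 1.0625.
Kraft's inequality requires Σ ≤ 1; here Σ = 1.0625 > 1, so no such prefix code exists.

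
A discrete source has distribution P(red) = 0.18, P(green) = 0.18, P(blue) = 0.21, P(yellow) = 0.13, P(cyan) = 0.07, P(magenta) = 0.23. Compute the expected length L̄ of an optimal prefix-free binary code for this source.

2.56 bits/symbol

Repeatedly combine the two least-probable nodes; the expected code length is the sum of the merged weights.
merge 7/100 + 13/100 → 1/5
merge 9/50 + 9/50 → 9/25
merge 1/5 + 21/100 → 41/100
merge 23/100 + 9/25 → 59/100
merge 41/100 + 59/100 → 1
L = 1/5 + 9/25 + 41/100 + 59/100 + 1 = 64/25 = 2.56 bits/symbol.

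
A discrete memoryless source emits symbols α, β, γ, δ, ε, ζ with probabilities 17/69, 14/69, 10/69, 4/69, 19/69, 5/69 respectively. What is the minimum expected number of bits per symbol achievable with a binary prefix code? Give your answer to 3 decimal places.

Repeatedly combine the two least-probable nodes; the expected code length is the sum of the merged weights.
merge 4/69 + 5/69 → 3/23
merge 3/23 + 10/69 → 19/69
merge 14/69 + 17/69 → 31/69
merge 19/69 + 19/69 → 38/69
merge 31/69 + 38/69 → 1
L = 3/23 + 19/69 + 31/69 + 38/69 + 1 = 166/69 ≈ 2.406 bits/symbol.

2.406 bits/symbol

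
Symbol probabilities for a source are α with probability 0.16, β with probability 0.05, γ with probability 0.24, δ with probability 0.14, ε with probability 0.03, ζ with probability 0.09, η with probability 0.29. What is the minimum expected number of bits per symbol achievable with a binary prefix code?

Repeatedly combine the two least-probable nodes; the expected code length is the sum of the merged weights.
merge 3/100 + 1/20 → 2/25
merge 2/25 + 9/100 → 17/100
merge 7/50 + 4/25 → 3/10
merge 17/100 + 6/25 → 41/100
merge 29/100 + 3/10 → 59/100
merge 41/100 + 59/100 → 1
L = 2/25 + 17/100 + 3/10 + 41/100 + 59/100 + 1 = 51/20 = 2.55 bits/symbol.

2.55 bits/symbol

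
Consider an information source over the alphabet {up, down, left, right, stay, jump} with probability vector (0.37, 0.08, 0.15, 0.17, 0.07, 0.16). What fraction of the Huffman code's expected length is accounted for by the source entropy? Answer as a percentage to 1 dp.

Entropy H = −Σ p log₂ p ≈ 2.3589 bits.
Huffman merges: 7/100+2/25→3/20; 3/20+3/20→3/10; 4/25+17/100→33/100; 3/10+33/100→63/100; 37/100+63/100→1. L = 241/100 ≈ 2.4100.
Efficiency = H/L = 2.3589/2.4100 = 97.9%.

97.9%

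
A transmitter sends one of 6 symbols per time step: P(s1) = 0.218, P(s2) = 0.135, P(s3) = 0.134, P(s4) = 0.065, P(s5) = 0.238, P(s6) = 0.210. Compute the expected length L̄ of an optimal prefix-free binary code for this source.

Repeatedly combine the two least-probable nodes; the expected code length is the sum of the merged weights.
merge 13/200 + 67/500 → 199/1000
merge 27/200 + 199/1000 → 167/500
merge 21/100 + 109/500 → 107/250
merge 119/500 + 167/500 → 143/250
merge 107/250 + 143/250 → 1
L = 199/1000 + 167/500 + 107/250 + 143/250 + 1 = 2533/1000 = 2.533 bits/symbol.

2.533 bits/symbol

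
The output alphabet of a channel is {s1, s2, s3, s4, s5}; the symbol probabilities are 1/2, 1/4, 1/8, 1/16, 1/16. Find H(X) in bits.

Each probability is a power of 1/2, so log₂(1/p) is an integer.
H = Σ p·log₂(1/p) = 1/2·1 + 1/4·2 + 1/8·3 + 1/16·4 + 1/16·4 = 1.875 bits.

1.875 bits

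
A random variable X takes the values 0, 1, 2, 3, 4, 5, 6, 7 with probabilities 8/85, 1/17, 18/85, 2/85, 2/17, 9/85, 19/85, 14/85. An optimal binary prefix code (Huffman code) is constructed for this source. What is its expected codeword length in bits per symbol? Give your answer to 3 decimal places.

2.824 bits/symbol

Repeatedly combine the two least-probable nodes; the expected code length is the sum of the merged weights.
merge 2/85 + 1/17 → 7/85
merge 7/85 + 8/85 → 3/17
merge 9/85 + 2/17 → 19/85
merge 14/85 + 3/17 → 29/85
merge 18/85 + 19/85 → 37/85
merge 19/85 + 29/85 → 48/85
merge 37/85 + 48/85 → 1
L = 7/85 + 3/17 + 19/85 + 29/85 + 37/85 + 48/85 + 1 = 48/17 ≈ 2.824 bits/symbol.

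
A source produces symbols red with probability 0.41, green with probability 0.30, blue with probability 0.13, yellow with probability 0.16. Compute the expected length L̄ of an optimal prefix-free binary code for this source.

Repeatedly combine the two least-probable nodes; the expected code length is the sum of the merged weights.
merge 13/100 + 4/25 → 29/100
merge 29/100 + 3/10 → 59/100
merge 41/100 + 59/100 → 1
L = 29/100 + 59/100 + 1 = 47/25 = 1.88 bits/symbol.

1.88 bits/symbol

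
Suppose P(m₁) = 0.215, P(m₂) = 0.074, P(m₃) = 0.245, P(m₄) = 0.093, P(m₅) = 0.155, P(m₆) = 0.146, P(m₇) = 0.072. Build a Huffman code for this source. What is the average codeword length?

Repeatedly combine the two least-probable nodes; the expected code length is the sum of the merged weights.
merge 9/125 + 37/500 → 73/500
merge 93/1000 + 73/500 → 239/1000
merge 73/500 + 31/200 → 301/1000
merge 43/200 + 239/1000 → 227/500
merge 49/200 + 301/1000 → 273/500
merge 227/500 + 273/500 → 1
L = 73/500 + 239/1000 + 301/1000 + 227/500 + 273/500 + 1 = 1343/500 = 2.686 bits/symbol.

2.686 bits/symbol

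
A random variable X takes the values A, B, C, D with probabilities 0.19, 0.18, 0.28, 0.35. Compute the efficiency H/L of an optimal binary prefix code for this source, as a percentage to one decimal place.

97.2%

Entropy H = −Σ p log₂ p ≈ 1.9449 bits.
Huffman merges: 9/50+19/100→37/100; 7/25+7/20→63/100; 37/100+63/100→1. L = 2 ≈ 2.0000.
Efficiency = H/L = 1.9449/2.0000 = 97.2%.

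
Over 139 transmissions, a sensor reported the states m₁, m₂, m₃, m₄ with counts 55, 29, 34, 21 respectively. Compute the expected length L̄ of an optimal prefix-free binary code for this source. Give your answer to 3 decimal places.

1.964 bits/symbol

Probabilities are the counts divided by 139.
Repeatedly combine the two least-probable nodes; the expected code length is the sum of the merged weights.
merge 21/139 + 29/139 → 50/139
merge 34/139 + 50/139 → 84/139
merge 55/139 + 84/139 → 1
L = 50/139 + 84/139 + 1 = 273/139 ≈ 1.964 bits/symbol.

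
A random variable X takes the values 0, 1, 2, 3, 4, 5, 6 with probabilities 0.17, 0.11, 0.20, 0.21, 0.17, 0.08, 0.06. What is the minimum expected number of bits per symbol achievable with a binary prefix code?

Repeatedly combine the two least-probable nodes; the expected code length is the sum of the merged weights.
merge 3/50 + 2/25 → 7/50
merge 11/100 + 7/50 → 1/4
merge 17/100 + 17/100 → 17/50
merge 1/5 + 21/100 → 41/100
merge 1/4 + 17/50 → 59/100
merge 41/100 + 59/100 → 1
L = 7/50 + 1/4 + 17/50 + 41/100 + 59/100 + 1 = 273/100 = 2.73 bits/symbol.

2.73 bits/symbol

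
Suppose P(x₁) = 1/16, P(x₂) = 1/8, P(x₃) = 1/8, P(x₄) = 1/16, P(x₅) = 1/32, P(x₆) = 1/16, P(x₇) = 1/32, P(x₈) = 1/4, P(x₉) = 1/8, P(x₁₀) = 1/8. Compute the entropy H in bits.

Each probability is a power of 1/2, so log₂(1/p) is an integer.
H = Σ p·log₂(1/p) = 1/16·4 + 1/8·3 + 1/8·3 + 1/16·4 + 1/32·5 + 1/16·4 + 1/32·5 + 1/4·2 + 1/8·3 + 1/8·3 = 3.0625 bits.

3.0625 bits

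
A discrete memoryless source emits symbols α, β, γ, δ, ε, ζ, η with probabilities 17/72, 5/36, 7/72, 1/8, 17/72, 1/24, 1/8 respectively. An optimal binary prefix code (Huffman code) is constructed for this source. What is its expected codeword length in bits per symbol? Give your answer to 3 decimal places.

Repeatedly combine the two least-probable nodes; the expected code length is the sum of the merged weights.
merge 1/24 + 7/72 → 5/36
merge 1/8 + 1/8 → 1/4
merge 5/36 + 5/36 → 5/18
merge 17/72 + 17/72 → 17/36
merge 1/4 + 5/18 → 19/36
merge 17/36 + 19/36 → 1
L = 5/36 + 1/4 + 5/18 + 17/36 + 19/36 + 1 = 8/3 ≈ 2.667 bits/symbol.

2.667 bits/symbol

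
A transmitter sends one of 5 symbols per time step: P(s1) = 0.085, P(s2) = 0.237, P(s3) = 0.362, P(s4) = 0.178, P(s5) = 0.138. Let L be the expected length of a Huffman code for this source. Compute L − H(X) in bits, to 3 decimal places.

0.060 bits

Entropy H = −Σ p log₂ p ≈ 2.1628 bits.
Huffman merges: 17/200+69/500→223/1000; 89/500+223/1000→401/1000; 237/1000+181/500→599/1000; 401/1000+599/1000→1. L = 2223/1000 ≈ 2.2230.
L − H = 2.2230 − 2.1628 = 0.060 bits.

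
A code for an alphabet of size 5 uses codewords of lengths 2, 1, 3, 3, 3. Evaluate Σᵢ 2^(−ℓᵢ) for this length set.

1.125

With common denominator 2^3 = 8: Σ 2^(−ℓᵢ) = 2/8 + 4/8 + 1/8 + 1/8 + 1/8 = 9/8 = 1.125.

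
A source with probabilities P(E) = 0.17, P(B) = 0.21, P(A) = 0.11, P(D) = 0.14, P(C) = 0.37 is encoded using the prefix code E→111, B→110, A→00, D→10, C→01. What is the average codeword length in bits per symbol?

2.38 bits/symbol

L̄ = Σ pᵢ·ℓᵢ = 0.17·3 + 0.21·3 + 0.11·2 + 0.14·2 + 0.37·2 = 2.38 bits/symbol.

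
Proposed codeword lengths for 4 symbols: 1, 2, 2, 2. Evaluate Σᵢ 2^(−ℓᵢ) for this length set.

1.25

With common denominator 2^2 = 4: Σ 2^(−ℓᵢ) = 2/4 + 1/4 + 1/4 + 1/4 = 5/4 = 1.25.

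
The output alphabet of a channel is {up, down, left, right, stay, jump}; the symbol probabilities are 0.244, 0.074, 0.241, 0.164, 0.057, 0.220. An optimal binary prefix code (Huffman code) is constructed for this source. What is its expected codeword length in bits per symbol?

2.426 bits/symbol

Repeatedly combine the two least-probable nodes; the expected code length is the sum of the merged weights.
merge 57/1000 + 37/500 → 131/1000
merge 131/1000 + 41/250 → 59/200
merge 11/50 + 241/1000 → 461/1000
merge 61/250 + 59/200 → 539/1000
merge 461/1000 + 539/1000 → 1
L = 131/1000 + 59/200 + 461/1000 + 539/1000 + 1 = 1213/500 = 2.426 bits/symbol.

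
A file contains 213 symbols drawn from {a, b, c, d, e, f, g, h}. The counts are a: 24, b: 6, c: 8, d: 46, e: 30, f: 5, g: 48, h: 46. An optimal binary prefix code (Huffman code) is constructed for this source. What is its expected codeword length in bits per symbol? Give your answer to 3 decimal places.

Probabilities are the counts divided by 213.
Repeatedly combine the two least-probable nodes; the expected code length is the sum of the merged weights.
merge 5/213 + 2/71 → 11/213
merge 8/213 + 11/213 → 19/213
merge 19/213 + 8/71 → 43/213
merge 10/71 + 43/213 → 73/213
merge 46/213 + 46/213 → 92/213
merge 16/71 + 73/213 → 121/213
merge 92/213 + 121/213 → 1
L = 11/213 + 19/213 + 43/213 + 73/213 + 92/213 + 121/213 + 1 = 572/213 ≈ 2.685 bits/symbol.

2.685 bits/symbol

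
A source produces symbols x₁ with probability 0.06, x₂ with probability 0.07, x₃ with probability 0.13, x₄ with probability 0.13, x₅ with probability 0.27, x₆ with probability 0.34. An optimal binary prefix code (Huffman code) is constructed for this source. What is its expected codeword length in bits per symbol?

2.39 bits/symbol

Repeatedly combine the two least-probable nodes; the expected code length is the sum of the merged weights.
merge 3/50 + 7/100 → 13/100
merge 13/100 + 13/100 → 13/50
merge 13/100 + 13/50 → 39/100
merge 27/100 + 17/50 → 61/100
merge 39/100 + 61/100 → 1
L = 13/100 + 13/50 + 39/100 + 61/100 + 1 = 239/100 = 2.39 bits/symbol.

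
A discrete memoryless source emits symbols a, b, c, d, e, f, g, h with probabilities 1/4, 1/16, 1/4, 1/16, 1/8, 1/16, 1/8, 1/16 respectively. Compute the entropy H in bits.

2.75 bits

Each probability is a power of 1/2, so log₂(1/p) is an integer.
H = Σ p·log₂(1/p) = 1/4·2 + 1/16·4 + 1/4·2 + 1/16·4 + 1/8·3 + 1/16·4 + 1/8·3 + 1/16·4 = 2.75 bits.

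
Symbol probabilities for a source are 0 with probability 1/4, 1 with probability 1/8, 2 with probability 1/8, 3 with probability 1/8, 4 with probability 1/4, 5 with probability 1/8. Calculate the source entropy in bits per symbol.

Each probability is a power of 1/2, so log₂(1/p) is an integer.
H = Σ p·log₂(1/p) = 1/4·2 + 1/8·3 + 1/8·3 + 1/8·3 + 1/4·2 + 1/8·3 = 2.5 bits.

2.5 bits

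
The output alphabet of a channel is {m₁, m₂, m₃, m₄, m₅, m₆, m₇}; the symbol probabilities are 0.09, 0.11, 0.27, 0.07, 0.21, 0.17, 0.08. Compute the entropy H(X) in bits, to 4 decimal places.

H = −Σ pᵢ log₂ pᵢ.
−0.09·log₂(0.09) = 0.3127
−0.11·log₂(0.11) = 0.3503
−0.27·log₂(0.27) = 0.5100
−0.07·log₂(0.07) = 0.2686
−0.21·log₂(0.21) = 0.4728
−0.17·log₂(0.17) = 0.4346
−0.08·log₂(0.08) = 0.2915
Sum ≈ 2.6404 → 2.6404 bits.

2.6404 bits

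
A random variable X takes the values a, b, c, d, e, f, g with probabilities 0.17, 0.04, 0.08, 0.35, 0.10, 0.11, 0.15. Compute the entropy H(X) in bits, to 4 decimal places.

2.5350 bits

H = −Σ pᵢ log₂ pᵢ.
−0.17·log₂(0.17) = 0.4346
−0.04·log₂(0.04) = 0.1858
−0.08·log₂(0.08) = 0.2915
−0.35·log₂(0.35) = 0.5301
−0.10·log₂(0.10) = 0.3322
−0.11·log₂(0.11) = 0.3503
−0.15·log₂(0.15) = 0.4105
Sum ≈ 2.5350 → 2.5350 bits.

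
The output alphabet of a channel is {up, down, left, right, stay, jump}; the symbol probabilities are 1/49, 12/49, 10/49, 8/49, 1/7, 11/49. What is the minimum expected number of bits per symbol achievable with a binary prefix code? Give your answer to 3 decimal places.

2.490 bits/symbol

Repeatedly combine the two least-probable nodes; the expected code length is the sum of the merged weights.
merge 1/49 + 1/7 → 8/49
merge 8/49 + 8/49 → 16/49
merge 10/49 + 11/49 → 3/7
merge 12/49 + 16/49 → 4/7
merge 3/7 + 4/7 → 1
L = 8/49 + 16/49 + 3/7 + 4/7 + 1 = 122/49 ≈ 2.490 bits/symbol.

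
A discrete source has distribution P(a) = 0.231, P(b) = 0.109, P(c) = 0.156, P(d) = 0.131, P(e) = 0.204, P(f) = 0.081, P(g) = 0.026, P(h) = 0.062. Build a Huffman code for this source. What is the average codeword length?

Repeatedly combine the two least-probable nodes; the expected code length is the sum of the merged weights.
merge 13/500 + 31/500 → 11/125
merge 81/1000 + 11/125 → 169/1000
merge 109/1000 + 131/1000 → 6/25
merge 39/250 + 169/1000 → 13/40
merge 51/250 + 231/1000 → 87/200
merge 6/25 + 13/40 → 113/200
merge 87/200 + 113/200 → 1
L = 11/125 + 169/1000 + 6/25 + 13/40 + 87/200 + 113/200 + 1 = 1411/500 = 2.822 bits/symbol.

2.822 bits/symbol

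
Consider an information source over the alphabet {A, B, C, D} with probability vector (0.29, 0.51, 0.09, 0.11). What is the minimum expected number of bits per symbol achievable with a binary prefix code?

1.69 bits/symbol

Repeatedly combine the two least-probable nodes; the expected code length is the sum of the merged weights.
merge 9/100 + 11/100 → 1/5
merge 1/5 + 29/100 → 49/100
merge 49/100 + 51/100 → 1
L = 1/5 + 49/100 + 1 = 169/100 = 1.69 bits/symbol.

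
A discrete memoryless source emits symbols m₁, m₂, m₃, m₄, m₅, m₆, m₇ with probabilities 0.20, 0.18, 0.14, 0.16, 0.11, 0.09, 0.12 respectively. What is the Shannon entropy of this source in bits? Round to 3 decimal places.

H = −Σ pᵢ log₂ pᵢ.
−0.20·log₂(0.20) = 0.4644
−0.18·log₂(0.18) = 0.4453
−0.14·log₂(0.14) = 0.3971
−0.16·log₂(0.16) = 0.4230
−0.11·log₂(0.11) = 0.3503
−0.09·log₂(0.09) = 0.3127
−0.12·log₂(0.12) = 0.3671
Sum ≈ 2.7598 → 2.760 bits.

2.760 bits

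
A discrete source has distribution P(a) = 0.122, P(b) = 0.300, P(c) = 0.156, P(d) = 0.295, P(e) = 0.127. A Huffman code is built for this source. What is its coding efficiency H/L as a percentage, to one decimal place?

Entropy H = −Σ p log₂ p ≈ 2.2072 bits.
Huffman merges: 61/500+127/1000→249/1000; 39/250+249/1000→81/200; 59/200+3/10→119/200; 81/200+119/200→1. L = 2249/1000 ≈ 2.2490.
Efficiency = H/L = 2.2072/2.2490 = 98.1%.

98.1%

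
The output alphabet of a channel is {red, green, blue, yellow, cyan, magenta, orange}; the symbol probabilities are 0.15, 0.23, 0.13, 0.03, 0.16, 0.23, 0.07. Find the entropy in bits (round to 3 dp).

2.612 bits

H = −Σ pᵢ log₂ pᵢ.
−0.15·log₂(0.15) = 0.4105
−0.23·log₂(0.23) = 0.4877
−0.13·log₂(0.13) = 0.3826
−0.03·log₂(0.03) = 0.1518
−0.16·log₂(0.16) = 0.4230
−0.23·log₂(0.23) = 0.4877
−0.07·log₂(0.07) = 0.2686
Sum ≈ 2.6119 → 2.612 bits.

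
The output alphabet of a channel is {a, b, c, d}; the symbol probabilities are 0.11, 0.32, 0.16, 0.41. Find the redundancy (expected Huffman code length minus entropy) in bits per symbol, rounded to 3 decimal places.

Entropy H = −Σ p log₂ p ≈ 1.8267 bits.
Huffman merges: 11/100+4/25→27/100; 27/100+8/25→59/100; 41/100+59/100→1. L = 93/50 ≈ 1.8600.
L − H = 1.8600 − 1.8267 = 0.033 bits.

0.033 bits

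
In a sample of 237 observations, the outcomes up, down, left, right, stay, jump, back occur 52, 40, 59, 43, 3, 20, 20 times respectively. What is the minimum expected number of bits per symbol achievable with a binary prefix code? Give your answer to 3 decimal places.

Probabilities are the counts divided by 237.
Repeatedly combine the two least-probable nodes; the expected code length is the sum of the merged weights.
merge 1/79 + 20/237 → 23/237
merge 20/237 + 23/237 → 43/237
merge 40/237 + 43/237 → 83/237
merge 43/237 + 52/237 → 95/237
merge 59/237 + 83/237 → 142/237
merge 95/237 + 142/237 → 1
L = 23/237 + 43/237 + 83/237 + 95/237 + 142/237 + 1 = 623/237 ≈ 2.629 bits/symbol.

2.629 bits/symbol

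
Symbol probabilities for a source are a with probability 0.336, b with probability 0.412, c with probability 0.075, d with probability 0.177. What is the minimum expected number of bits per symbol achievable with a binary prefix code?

1.84 bits/symbol

Repeatedly combine the two least-probable nodes; the expected code length is the sum of the merged weights.
merge 3/40 + 177/1000 → 63/250
merge 63/250 + 42/125 → 147/250
merge 103/250 + 147/250 → 1
L = 63/250 + 147/250 + 1 = 46/25 = 1.84 bits/symbol.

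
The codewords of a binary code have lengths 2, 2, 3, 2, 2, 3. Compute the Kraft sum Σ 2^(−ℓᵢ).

1.25

With common denominator 2^3 = 8: Σ 2^(−ℓᵢ) = 2/8 + 2/8 + 1/8 + 2/8 + 2/8 + 1/8 = 10/8 = 1.25.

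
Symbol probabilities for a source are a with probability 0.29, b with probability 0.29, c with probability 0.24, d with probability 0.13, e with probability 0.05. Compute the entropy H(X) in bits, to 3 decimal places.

H = −Σ pᵢ log₂ pᵢ.
−0.29·log₂(0.29) = 0.5179
−0.29·log₂(0.29) = 0.5179
−0.24·log₂(0.24) = 0.4941
−0.13·log₂(0.13) = 0.3826
−0.05·log₂(0.05) = 0.2161
Sum ≈ 2.1287 → 2.129 bits.

2.129 bits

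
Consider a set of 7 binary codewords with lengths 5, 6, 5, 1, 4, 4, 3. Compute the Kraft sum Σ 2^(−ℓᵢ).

0.828125

With common denominator 2^6 = 64: Σ 2^(−ℓᵢ) = 2/64 + 1/64 + 2/64 + 32/64 + 4/64 + 4/64 + 8/64 = 53/64 = 0.828125.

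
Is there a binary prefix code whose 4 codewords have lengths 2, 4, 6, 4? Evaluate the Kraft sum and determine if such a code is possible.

0.390625; yes

With common denominator 2^6 = 64: Σ 2^(−ℓᵢ) = 16/64 + 4/64 + 1/64 + 4/64 = 25/64 = 0.390625.
Kraft's inequality requires Σ ≤ 1; here Σ = 0.390625 ≤ 1, so such a prefix code exists.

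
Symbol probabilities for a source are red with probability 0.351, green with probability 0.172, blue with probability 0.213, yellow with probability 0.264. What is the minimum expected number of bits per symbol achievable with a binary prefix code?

Repeatedly combine the two least-probable nodes; the expected code length is the sum of the merged weights.
merge 43/250 + 213/1000 → 77/200
merge 33/125 + 351/1000 → 123/200
merge 77/200 + 123/200 → 1
L = 77/200 + 123/200 + 1 = 2 bits/symbol.

2 bits/symbol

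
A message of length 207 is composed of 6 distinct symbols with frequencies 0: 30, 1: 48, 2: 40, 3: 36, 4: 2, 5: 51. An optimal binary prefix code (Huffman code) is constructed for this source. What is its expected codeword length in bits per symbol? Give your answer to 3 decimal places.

2.483 bits/symbol

Probabilities are the counts divided by 207.
Repeatedly combine the two least-probable nodes; the expected code length is the sum of the merged weights.
merge 2/207 + 10/69 → 32/207
merge 32/207 + 4/23 → 68/207
merge 40/207 + 16/69 → 88/207
merge 17/69 + 68/207 → 119/207
merge 88/207 + 119/207 → 1
L = 32/207 + 68/207 + 88/207 + 119/207 + 1 = 514/207 ≈ 2.483 bits/symbol.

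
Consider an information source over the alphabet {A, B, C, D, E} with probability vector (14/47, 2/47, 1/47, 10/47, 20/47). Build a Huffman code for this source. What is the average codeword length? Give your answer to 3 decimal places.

Repeatedly combine the two least-probable nodes; the expected code length is the sum of the merged weights.
merge 1/47 + 2/47 → 3/47
merge 3/47 + 10/47 → 13/47
merge 13/47 + 14/47 → 27/47
merge 20/47 + 27/47 → 1
L = 3/47 + 13/47 + 27/47 + 1 = 90/47 ≈ 1.915 bits/symbol.

1.915 bits/symbol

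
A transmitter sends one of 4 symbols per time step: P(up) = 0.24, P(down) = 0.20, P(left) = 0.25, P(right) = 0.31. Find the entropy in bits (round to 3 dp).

1.982 bits

H = −Σ pᵢ log₂ pᵢ.
−0.24·log₂(0.24) = 0.4941
−0.20·log₂(0.20) = 0.4644
−0.25·log₂(0.25) = 0.5000
−0.31·log₂(0.31) = 0.5238
Sum ≈ 1.9823 → 1.982 bits.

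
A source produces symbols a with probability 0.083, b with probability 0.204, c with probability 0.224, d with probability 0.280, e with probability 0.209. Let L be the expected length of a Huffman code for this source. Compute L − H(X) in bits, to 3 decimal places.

0.051 bits

Entropy H = −Σ p log₂ p ≈ 2.2356 bits.
Huffman merges: 83/1000+51/250→287/1000; 209/1000+28/125→433/1000; 7/25+287/1000→567/1000; 433/1000+567/1000→1. L = 2287/1000 ≈ 2.2870.
L − H = 2.2870 − 2.2356 = 0.051 bits.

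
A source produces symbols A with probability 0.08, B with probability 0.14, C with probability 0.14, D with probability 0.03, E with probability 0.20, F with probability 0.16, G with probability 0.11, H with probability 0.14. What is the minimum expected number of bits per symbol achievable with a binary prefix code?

2.91 bits/symbol

Repeatedly combine the two least-probable nodes; the expected code length is the sum of the merged weights.
merge 3/100 + 2/25 → 11/100
merge 11/100 + 11/100 → 11/50
merge 7/50 + 7/50 → 7/25
merge 7/50 + 4/25 → 3/10
merge 1/5 + 11/50 → 21/50
merge 7/25 + 3/10 → 29/50
merge 21/50 + 29/50 → 1
L = 11/100 + 11/50 + 7/25 + 3/10 + 21/50 + 29/50 + 1 = 291/100 = 2.91 bits/symbol.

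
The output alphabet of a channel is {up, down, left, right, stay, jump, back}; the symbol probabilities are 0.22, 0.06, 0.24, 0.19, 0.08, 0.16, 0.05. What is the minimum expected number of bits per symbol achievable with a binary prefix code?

Repeatedly combine the two least-probable nodes; the expected code length is the sum of the merged weights.
merge 1/20 + 3/50 → 11/100
merge 2/25 + 11/100 → 19/100
merge 4/25 + 19/100 → 7/20
merge 19/100 + 11/50 → 41/100
merge 6/25 + 7/20 → 59/100
merge 41/100 + 59/100 → 1
L = 11/100 + 19/100 + 7/20 + 41/100 + 59/100 + 1 = 53/20 = 2.65 bits/symbol.

2.65 bits/symbol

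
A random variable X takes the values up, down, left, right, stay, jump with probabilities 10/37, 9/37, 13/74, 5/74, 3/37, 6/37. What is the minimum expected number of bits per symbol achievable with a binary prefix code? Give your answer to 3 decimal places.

Repeatedly combine the two least-probable nodes; the expected code length is the sum of the merged weights.
merge 5/74 + 3/37 → 11/74
merge 11/74 + 6/37 → 23/74
merge 13/74 + 9/37 → 31/74
merge 10/37 + 23/74 → 43/74
merge 31/74 + 43/74 → 1
L = 11/74 + 23/74 + 31/74 + 43/74 + 1 = 91/37 ≈ 2.459 bits/symbol.

2.459 bits/symbol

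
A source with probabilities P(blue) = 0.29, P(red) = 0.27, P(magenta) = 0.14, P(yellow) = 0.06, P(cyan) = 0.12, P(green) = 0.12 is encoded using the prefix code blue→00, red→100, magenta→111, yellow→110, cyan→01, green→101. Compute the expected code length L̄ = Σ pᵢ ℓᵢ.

2.59 bits/symbol

L̄ = Σ pᵢ·ℓᵢ = 0.29·2 + 0.27·3 + 0.14·3 + 0.06·3 + 0.12·2 + 0.12·3 = 2.59 bits/symbol.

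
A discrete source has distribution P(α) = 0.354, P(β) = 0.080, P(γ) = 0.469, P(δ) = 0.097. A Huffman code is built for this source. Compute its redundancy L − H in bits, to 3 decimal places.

0.047 bits

Entropy H = −Σ p log₂ p ≈ 1.6607 bits.
Huffman merges: 2/25+97/1000→177/1000; 177/1000+177/500→531/1000; 469/1000+531/1000→1. L = 427/250 ≈ 1.7080.
L − H = 1.7080 − 1.6607 = 0.047 bits.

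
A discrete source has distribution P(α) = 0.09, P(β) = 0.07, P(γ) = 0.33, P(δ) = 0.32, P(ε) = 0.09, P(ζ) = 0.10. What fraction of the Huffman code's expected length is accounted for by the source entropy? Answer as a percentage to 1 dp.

Entropy H = −Σ p log₂ p ≈ 2.2799 bits.
Huffman merges: 7/100+9/100→4/25; 9/100+1/10→19/100; 4/25+19/100→7/20; 8/25+33/100→13/20; 7/20+13/20→1. L = 47/20 ≈ 2.3500.
Efficiency = H/L = 2.2799/2.3500 = 97.0%.

97.0%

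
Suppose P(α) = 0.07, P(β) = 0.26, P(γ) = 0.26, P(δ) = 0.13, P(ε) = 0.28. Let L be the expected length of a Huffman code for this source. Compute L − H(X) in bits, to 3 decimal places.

Entropy H = −Σ p log₂ p ≈ 2.1760 bits.
Huffman merges: 7/100+13/100→1/5; 1/5+13/50→23/50; 13/50+7/25→27/50; 23/50+27/50→1. L = 11/5 ≈ 2.2000.
L − H = 2.2000 − 2.1760 = 0.024 bits.

0.024 bits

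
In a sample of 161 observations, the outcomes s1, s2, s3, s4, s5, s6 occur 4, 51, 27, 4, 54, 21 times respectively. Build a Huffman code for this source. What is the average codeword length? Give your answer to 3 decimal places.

2.230 bits/symbol

Probabilities are the counts divided by 161.
Repeatedly combine the two least-probable nodes; the expected code length is the sum of the merged weights.
merge 4/161 + 4/161 → 8/161
merge 8/161 + 3/23 → 29/161
merge 27/161 + 29/161 → 8/23
merge 51/161 + 54/161 → 15/23
merge 8/23 + 15/23 → 1
L = 8/161 + 29/161 + 8/23 + 15/23 + 1 = 359/161 ≈ 2.230 bits/symbol.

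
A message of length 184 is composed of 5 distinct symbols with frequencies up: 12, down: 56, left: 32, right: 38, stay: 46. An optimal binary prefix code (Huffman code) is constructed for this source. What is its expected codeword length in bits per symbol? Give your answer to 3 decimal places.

2.239 bits/symbol

Probabilities are the counts divided by 184.
Repeatedly combine the two least-probable nodes; the expected code length is the sum of the merged weights.
merge 3/46 + 4/23 → 11/46
merge 19/92 + 11/46 → 41/92
merge 1/4 + 7/23 → 51/92
merge 41/92 + 51/92 → 1
L = 11/46 + 41/92 + 51/92 + 1 = 103/46 ≈ 2.239 bits/symbol.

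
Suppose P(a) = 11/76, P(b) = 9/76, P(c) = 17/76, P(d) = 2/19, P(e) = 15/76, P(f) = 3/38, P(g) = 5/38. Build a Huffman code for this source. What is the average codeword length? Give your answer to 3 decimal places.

2.763 bits/symbol

Repeatedly combine the two least-probable nodes; the expected code length is the sum of the merged weights.
merge 3/38 + 2/19 → 7/38
merge 9/76 + 5/38 → 1/4
merge 11/76 + 7/38 → 25/76
merge 15/76 + 17/76 → 8/19
merge 1/4 + 25/76 → 11/19
merge 8/19 + 11/19 → 1
L = 7/38 + 1/4 + 25/76 + 8/19 + 11/19 + 1 = 105/38 ≈ 2.763 bits/symbol.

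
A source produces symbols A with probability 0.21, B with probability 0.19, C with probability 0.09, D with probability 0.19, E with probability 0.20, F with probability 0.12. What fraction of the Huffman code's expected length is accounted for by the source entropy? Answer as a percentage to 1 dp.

97.6%

Entropy H = −Σ p log₂ p ≈ 2.5274 bits.
Huffman merges: 9/100+3/25→21/100; 19/100+19/100→19/50; 1/5+21/100→41/100; 21/100+19/50→59/100; 41/100+59/100→1. L = 259/100 ≈ 2.5900.
Efficiency = H/L = 2.5274/2.5900 = 97.6%.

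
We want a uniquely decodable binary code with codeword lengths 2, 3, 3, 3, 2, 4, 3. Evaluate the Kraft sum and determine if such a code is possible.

With common denominator 2^4 = 16: Σ 2^(−ℓᵢ) = 4/16 + 2/16 + 2/16 + 2/16 + 4/16 + 1/16 + 2/16 = 17/16 = 1.0625.
Kraft's inequality requires Σ ≤ 1; here Σ = 1.0625 > 1, so no such prefix code exists.

1.0625; no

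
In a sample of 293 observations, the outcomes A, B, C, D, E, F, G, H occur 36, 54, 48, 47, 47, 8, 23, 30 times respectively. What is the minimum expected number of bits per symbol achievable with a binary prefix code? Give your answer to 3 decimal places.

2.922 bits/symbol

Probabilities are the counts divided by 293.
Repeatedly combine the two least-probable nodes; the expected code length is the sum of the merged weights.
merge 8/293 + 23/293 → 31/293
merge 30/293 + 31/293 → 61/293
merge 36/293 + 47/293 → 83/293
merge 47/293 + 48/293 → 95/293
merge 54/293 + 61/293 → 115/293
merge 83/293 + 95/293 → 178/293
merge 115/293 + 178/293 → 1
L = 31/293 + 61/293 + 83/293 + 95/293 + 115/293 + 178/293 + 1 = 856/293 ≈ 2.922 bits/symbol.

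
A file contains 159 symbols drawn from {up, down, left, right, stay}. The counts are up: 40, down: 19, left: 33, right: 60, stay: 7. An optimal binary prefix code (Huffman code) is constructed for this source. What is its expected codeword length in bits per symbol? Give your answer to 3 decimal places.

Probabilities are the counts divided by 159.
Repeatedly combine the two least-probable nodes; the expected code length is the sum of the merged weights.
merge 7/159 + 19/159 → 26/159
merge 26/159 + 11/53 → 59/159
merge 40/159 + 59/159 → 33/53
merge 20/53 + 33/53 → 1
L = 26/159 + 59/159 + 33/53 + 1 = 343/159 ≈ 2.157 bits/symbol.

2.157 bits/symbol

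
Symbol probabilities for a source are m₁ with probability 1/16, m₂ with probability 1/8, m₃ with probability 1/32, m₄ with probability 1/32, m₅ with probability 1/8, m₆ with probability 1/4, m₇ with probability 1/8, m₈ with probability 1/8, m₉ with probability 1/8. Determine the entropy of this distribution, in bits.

2.9375 bits

Each probability is a power of 1/2, so log₂(1/p) is an integer.
H = Σ p·log₂(1/p) = 1/16·4 + 1/8·3 + 1/32·5 + 1/32·5 + 1/8·3 + 1/4·2 + 1/8·3 + 1/8·3 + 1/8·3 = 2.9375 bits.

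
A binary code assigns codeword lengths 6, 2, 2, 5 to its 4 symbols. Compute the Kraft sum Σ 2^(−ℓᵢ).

0.546875

With common denominator 2^6 = 64: Σ 2^(−ℓᵢ) = 1/64 + 16/64 + 16/64 + 2/64 = 35/64 = 0.546875.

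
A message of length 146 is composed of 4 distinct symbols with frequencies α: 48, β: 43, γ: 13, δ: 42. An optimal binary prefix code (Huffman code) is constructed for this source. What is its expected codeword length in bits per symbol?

2 bits/symbol

Probabilities are the counts divided by 146.
Repeatedly combine the two least-probable nodes; the expected code length is the sum of the merged weights.
merge 13/146 + 21/73 → 55/146
merge 43/146 + 24/73 → 91/146
merge 55/146 + 91/146 → 1
L = 55/146 + 91/146 + 1 = 2 bits/symbol.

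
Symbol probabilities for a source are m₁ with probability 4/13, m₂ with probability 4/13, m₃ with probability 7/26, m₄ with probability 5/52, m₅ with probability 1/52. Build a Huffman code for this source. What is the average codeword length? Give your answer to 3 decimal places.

2.115 bits/symbol

Repeatedly combine the two least-probable nodes; the expected code length is the sum of the merged weights.
merge 1/52 + 5/52 → 3/26
merge 3/26 + 7/26 → 5/13
merge 4/13 + 4/13 → 8/13
merge 5/13 + 8/13 → 1
L = 3/26 + 5/13 + 8/13 + 1 = 55/26 ≈ 2.115 bits/symbol.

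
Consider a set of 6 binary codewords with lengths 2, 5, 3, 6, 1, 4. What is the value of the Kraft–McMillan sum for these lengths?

0.984375

With common denominator 2^6 = 64: Σ 2^(−ℓᵢ) = 16/64 + 2/64 + 8/64 + 1/64 + 32/64 + 4/64 = 63/64 = 0.984375.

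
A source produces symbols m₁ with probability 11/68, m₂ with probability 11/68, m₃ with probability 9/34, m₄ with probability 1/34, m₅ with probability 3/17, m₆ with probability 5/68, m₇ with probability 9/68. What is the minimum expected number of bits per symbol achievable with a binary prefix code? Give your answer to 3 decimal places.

Repeatedly combine the two least-probable nodes; the expected code length is the sum of the merged weights.
merge 1/34 + 5/68 → 7/68
merge 7/68 + 9/68 → 4/17
merge 11/68 + 11/68 → 11/34
merge 3/17 + 4/17 → 7/17
merge 9/34 + 11/34 → 10/17
merge 7/17 + 10/17 → 1
L = 7/68 + 4/17 + 11/34 + 7/17 + 10/17 + 1 = 181/68 ≈ 2.662 bits/symbol.

2.662 bits/symbol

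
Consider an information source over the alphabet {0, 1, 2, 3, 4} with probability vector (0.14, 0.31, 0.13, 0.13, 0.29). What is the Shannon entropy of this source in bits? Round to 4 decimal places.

2.2041 bits

H = −Σ pᵢ log₂ pᵢ.
−0.14·log₂(0.14) = 0.3971
−0.31·log₂(0.31) = 0.5238
−0.13·log₂(0.13) = 0.3826
−0.13·log₂(0.13) = 0.3826
−0.29·log₂(0.29) = 0.5179
Sum ≈ 2.2041 → 2.2041 bits.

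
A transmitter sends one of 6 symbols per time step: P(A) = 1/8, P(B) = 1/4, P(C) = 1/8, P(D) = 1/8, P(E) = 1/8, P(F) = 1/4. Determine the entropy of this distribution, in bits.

2.5 bits

Each probability is a power of 1/2, so log₂(1/p) is an integer.
H = Σ p·log₂(1/p) = 1/8·3 + 1/4·2 + 1/8·3 + 1/8·3 + 1/8·3 + 1/4·2 = 2.5 bits.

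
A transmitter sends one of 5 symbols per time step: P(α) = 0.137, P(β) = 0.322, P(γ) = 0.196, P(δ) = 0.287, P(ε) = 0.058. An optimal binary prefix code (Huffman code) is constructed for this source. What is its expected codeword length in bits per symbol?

Repeatedly combine the two least-probable nodes; the expected code length is the sum of the merged weights.
merge 29/500 + 137/1000 → 39/200
merge 39/200 + 49/250 → 391/1000
merge 287/1000 + 161/500 → 609/1000
merge 391/1000 + 609/1000 → 1
L = 39/200 + 391/1000 + 609/1000 + 1 = 439/200 = 2.195 bits/symbol.

2.195 bits/symbol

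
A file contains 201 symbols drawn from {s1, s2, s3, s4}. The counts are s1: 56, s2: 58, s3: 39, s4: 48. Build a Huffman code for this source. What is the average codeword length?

2 bits/symbol

Probabilities are the counts divided by 201.
Repeatedly combine the two least-probable nodes; the expected code length is the sum of the merged weights.
merge 13/67 + 16/67 → 29/67
merge 56/201 + 58/201 → 38/67
merge 29/67 + 38/67 → 1
L = 29/67 + 38/67 + 1 = 2 bits/symbol.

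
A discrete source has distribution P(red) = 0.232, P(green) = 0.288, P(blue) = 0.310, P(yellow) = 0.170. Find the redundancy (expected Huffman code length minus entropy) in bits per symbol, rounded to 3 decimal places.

Entropy H = −Σ p log₂ p ≈ 1.9646 bits.
Huffman merges: 17/100+29/125→201/500; 36/125+31/100→299/500; 201/500+299/500→1. L = 2 ≈ 2.0000.
L − H = 2.0000 − 1.9646 = 0.035 bits.

0.035 bits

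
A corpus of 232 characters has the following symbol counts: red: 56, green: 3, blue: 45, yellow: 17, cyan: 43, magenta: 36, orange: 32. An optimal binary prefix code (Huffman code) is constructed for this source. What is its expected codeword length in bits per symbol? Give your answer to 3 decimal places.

2.651 bits/symbol

Probabilities are the counts divided by 232.
Repeatedly combine the two least-probable nodes; the expected code length is the sum of the merged weights.
merge 3/232 + 17/232 → 5/58
merge 5/58 + 4/29 → 13/58
merge 9/58 + 43/232 → 79/232
merge 45/232 + 13/58 → 97/232
merge 7/29 + 79/232 → 135/232
merge 97/232 + 135/232 → 1
L = 5/58 + 13/58 + 79/232 + 97/232 + 135/232 + 1 = 615/232 ≈ 2.651 bits/symbol.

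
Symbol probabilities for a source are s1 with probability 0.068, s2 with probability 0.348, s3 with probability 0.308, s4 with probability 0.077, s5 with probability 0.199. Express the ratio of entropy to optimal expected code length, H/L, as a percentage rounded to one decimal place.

96.5%

Entropy H = −Σ p log₂ p ≈ 2.0653 bits.
Huffman merges: 17/250+77/1000→29/200; 29/200+199/1000→43/125; 77/250+43/125→163/250; 87/250+163/250→1. L = 2141/1000 ≈ 2.1410.
Efficiency = H/L = 2.0653/2.1410 = 96.5%.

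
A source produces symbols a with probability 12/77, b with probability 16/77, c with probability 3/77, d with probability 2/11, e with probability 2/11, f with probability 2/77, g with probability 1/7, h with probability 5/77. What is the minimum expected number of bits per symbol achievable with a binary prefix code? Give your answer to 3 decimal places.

Repeatedly combine the two least-probable nodes; the expected code length is the sum of the merged weights.
merge 2/77 + 3/77 → 5/77
merge 5/77 + 5/77 → 10/77
merge 10/77 + 1/7 → 3/11
merge 12/77 + 2/11 → 26/77
merge 2/11 + 16/77 → 30/77
merge 3/11 + 26/77 → 47/77
merge 30/77 + 47/77 → 1
L = 5/77 + 10/77 + 3/11 + 26/77 + 30/77 + 47/77 + 1 = 216/77 ≈ 2.805 bits/symbol.

2.805 bits/symbol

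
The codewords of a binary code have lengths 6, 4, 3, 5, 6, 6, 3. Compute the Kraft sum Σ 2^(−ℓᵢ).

0.390625

With common denominator 2^6 = 64: Σ 2^(−ℓᵢ) = 1/64 + 4/64 + 8/64 + 2/64 + 1/64 + 1/64 + 8/64 = 25/64 = 0.390625.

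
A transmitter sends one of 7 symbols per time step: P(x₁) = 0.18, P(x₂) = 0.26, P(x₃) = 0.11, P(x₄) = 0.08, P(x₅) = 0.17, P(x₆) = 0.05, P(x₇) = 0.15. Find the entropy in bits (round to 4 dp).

2.6536 bits

H = −Σ pᵢ log₂ pᵢ.
−0.18·log₂(0.18) = 0.4453
−0.26·log₂(0.26) = 0.5053
−0.11·log₂(0.11) = 0.3503
−0.08·log₂(0.08) = 0.2915
−0.17·log₂(0.17) = 0.4346
−0.05·log₂(0.05) = 0.2161
−0.15·log₂(0.15) = 0.4105
Sum ≈ 2.6536 → 2.6536 bits.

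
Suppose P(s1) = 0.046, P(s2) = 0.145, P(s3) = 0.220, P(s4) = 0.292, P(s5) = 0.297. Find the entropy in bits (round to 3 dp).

2.128 bits

H = −Σ pᵢ log₂ pᵢ.
−0.046·log₂(0.046) = 0.2043
−0.145·log₂(0.145) = 0.4040
−0.220·log₂(0.220) = 0.4806
−0.292·log₂(0.292) = 0.5186
−0.297·log₂(0.297) = 0.5202
Sum ≈ 2.1276 → 2.128 bits.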